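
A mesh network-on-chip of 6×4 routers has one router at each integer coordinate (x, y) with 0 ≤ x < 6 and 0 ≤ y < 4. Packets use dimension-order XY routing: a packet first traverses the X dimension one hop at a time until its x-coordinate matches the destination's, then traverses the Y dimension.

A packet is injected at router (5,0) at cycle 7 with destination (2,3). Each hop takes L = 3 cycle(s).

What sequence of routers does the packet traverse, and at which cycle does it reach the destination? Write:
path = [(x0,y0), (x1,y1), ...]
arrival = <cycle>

hop 0: (5,0) @ cyc 7
hop 1: (4,0) @ cyc 10  [W]
hop 2: (3,0) @ cyc 13  [W]
hop 3: (2,0) @ cyc 16  [W]
hop 4: (2,1) @ cyc 19  [N]
hop 5: (2,2) @ cyc 22  [N]
hop 6: (2,3) @ cyc 25  [N]

path = [(5,0), (4,0), (3,0), (2,0), (2,1), (2,2), (2,3)]
arrival = 25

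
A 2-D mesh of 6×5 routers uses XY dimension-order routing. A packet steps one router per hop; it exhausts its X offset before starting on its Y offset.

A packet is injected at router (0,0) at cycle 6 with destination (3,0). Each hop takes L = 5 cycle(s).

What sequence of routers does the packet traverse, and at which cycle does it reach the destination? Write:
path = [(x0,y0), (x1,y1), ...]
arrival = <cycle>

[0] x=0 y=0 t=6
[1] x=1 y=0 t=11 →E
[2] x=2 y=0 t=16 →E
[3] x=3 y=0 t=21 →E

path = [(0,0), (1,0), (2,0), (3,0)]
arrival = 21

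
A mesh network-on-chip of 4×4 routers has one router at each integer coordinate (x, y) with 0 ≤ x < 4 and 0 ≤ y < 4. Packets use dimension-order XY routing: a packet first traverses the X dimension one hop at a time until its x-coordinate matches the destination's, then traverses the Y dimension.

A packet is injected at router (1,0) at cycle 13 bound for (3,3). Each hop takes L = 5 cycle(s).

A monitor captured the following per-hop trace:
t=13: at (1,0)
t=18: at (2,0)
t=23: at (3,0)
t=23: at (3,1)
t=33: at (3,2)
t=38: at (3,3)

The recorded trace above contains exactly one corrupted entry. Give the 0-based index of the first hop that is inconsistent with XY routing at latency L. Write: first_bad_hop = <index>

[1] (+1,+0) / 5c ⇒ ok
[2] (+1,+0) / 5c ⇒ ok
[3] (+0,+1) / 0c ⇒ BAD: Δcyc=0≠L

first_bad_hop = 3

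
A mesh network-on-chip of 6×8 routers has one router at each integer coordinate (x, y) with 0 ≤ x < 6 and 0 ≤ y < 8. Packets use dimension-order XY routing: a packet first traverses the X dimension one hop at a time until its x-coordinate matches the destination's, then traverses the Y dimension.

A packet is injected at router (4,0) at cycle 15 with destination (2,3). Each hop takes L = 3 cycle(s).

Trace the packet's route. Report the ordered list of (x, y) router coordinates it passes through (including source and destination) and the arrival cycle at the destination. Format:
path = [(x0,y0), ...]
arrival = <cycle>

[0] x=4 y=0 t=15
[1] x=3 y=0 t=18 →W
[2] x=2 y=0 t=21 →W
[3] x=2 y=1 t=24 →N
[4] x=2 y=2 t=27 →N
[5] x=2 y=3 t=30 →N

path = [(4,0), (3,0), (2,0), (2,1), (2,2), (2,3)]
arrival = 30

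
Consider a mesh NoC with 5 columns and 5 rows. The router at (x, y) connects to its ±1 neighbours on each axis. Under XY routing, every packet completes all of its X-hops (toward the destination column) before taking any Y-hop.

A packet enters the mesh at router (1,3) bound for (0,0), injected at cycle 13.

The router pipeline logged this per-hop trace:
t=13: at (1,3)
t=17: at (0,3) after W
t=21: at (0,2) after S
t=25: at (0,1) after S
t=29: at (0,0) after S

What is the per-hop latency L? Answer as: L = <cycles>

Δcyc across hop 0→1: 17 − 13 = 4.
That increment is L by definition: L = 4.

L = 4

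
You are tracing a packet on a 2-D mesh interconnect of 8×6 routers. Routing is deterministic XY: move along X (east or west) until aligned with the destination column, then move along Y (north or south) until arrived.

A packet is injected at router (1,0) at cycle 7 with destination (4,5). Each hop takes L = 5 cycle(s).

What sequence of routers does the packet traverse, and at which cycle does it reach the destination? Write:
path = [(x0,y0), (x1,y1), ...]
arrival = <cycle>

path = [(1,0), (2,0), (3,0), (4,0), (4,1), (4,2), (4,3), (4,4), (4,5)]
arrival = 47

hop 0: (1,0) @ cyc 7
hop 1: (2,0) @ cyc 12  [E]
hop 2: (3,0) @ cyc 17  [E]
hop 3: (4,0) @ cyc 22  [E]
hop 4: (4,1) @ cyc 27  [N]
hop 5: (4,2) @ cyc 32  [N]
hop 6: (4,3) @ cyc 37  [N]
hop 7: (4,4) @ cyc 42  [N]
hop 8: (4,5) @ cyc 47  [N]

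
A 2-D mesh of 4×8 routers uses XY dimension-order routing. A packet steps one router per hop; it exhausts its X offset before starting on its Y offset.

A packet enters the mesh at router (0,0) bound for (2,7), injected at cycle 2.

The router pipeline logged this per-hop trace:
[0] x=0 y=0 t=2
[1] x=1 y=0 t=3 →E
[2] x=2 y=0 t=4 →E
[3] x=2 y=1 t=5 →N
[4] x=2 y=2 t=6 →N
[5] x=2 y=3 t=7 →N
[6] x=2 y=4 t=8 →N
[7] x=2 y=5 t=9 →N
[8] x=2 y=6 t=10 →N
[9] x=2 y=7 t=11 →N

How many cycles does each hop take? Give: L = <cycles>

cyc[1] − cyc[0] = 3 − 2 = 1.
Each hop adds L, hence L = 1.

L = 1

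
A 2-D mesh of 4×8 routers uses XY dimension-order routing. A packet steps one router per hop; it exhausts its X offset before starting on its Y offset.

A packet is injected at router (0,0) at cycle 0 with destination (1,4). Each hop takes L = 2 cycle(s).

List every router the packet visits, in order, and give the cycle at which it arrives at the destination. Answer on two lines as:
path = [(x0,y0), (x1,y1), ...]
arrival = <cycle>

t=0: at (0,0)
t=2: at (1,0) after E
t=4: at (1,1) after N
t=6: at (1,2) after N
t=8: at (1,3) after N
t=10: at (1,4) after N

path = [(0,0), (1,0), (1,1), (1,2), (1,3), (1,4)]
arrival = 10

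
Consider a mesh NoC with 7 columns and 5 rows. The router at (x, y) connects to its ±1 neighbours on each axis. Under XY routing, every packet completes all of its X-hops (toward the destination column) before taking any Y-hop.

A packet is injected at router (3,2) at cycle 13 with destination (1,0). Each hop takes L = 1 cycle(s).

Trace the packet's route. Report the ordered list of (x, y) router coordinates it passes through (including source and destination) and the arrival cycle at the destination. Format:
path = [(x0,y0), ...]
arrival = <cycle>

hop 0: (3,2) @ cyc 13
hop 1: (2,2) @ cyc 14  [W]
hop 2: (1,2) @ cyc 15  [W]
hop 3: (1,1) @ cyc 16  [S]
hop 4: (1,0) @ cyc 17  [S]

path = [(3,2), (2,2), (1,2), (1,1), (1,0)]
arrival = 17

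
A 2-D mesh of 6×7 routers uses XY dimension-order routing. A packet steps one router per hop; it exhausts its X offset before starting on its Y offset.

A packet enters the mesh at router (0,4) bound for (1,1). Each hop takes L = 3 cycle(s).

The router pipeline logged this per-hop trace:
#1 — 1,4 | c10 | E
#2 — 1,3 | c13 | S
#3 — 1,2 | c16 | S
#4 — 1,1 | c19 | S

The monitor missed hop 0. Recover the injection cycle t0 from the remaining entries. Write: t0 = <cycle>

t0 = 7

Hop 1 reached at cycle 10; hop k is at t0 + k·L.
So t0 = 10 − 1·3 = 7.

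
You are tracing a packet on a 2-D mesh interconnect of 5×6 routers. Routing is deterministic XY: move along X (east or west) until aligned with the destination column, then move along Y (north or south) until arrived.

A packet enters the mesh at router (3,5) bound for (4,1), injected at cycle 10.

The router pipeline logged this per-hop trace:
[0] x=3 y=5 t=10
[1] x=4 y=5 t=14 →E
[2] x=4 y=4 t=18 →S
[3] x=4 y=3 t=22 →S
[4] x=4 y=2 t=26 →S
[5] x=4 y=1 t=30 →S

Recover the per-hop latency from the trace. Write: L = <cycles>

L = 4

Δcyc across hop 0→1: 14 − 10 = 4.
One hop costs L cycles, so L = 4.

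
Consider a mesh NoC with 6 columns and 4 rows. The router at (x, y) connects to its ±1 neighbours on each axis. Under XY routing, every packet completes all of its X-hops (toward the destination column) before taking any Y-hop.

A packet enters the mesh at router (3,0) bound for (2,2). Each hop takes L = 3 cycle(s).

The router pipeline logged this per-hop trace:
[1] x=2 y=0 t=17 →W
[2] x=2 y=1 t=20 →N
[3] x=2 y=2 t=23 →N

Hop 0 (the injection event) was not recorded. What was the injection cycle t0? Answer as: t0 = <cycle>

cyc[1] = 17 and cyc[k] = t0 + k·L for every k.
So t0 = 17 − 1·3 = 14.

t0 = 14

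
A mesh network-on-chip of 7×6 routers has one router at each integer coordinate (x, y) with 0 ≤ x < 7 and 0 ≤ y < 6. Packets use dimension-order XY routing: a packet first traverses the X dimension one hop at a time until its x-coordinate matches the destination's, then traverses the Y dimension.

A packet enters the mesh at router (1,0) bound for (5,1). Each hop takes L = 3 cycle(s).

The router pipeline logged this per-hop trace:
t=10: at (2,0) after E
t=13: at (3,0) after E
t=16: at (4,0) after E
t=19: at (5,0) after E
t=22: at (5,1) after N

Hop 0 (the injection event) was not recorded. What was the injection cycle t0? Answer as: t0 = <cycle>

t0 = 7

At hop 1 the cycle is 10; in general cyc_k = t0 + kL.
So t0 = 10 − 1·3 = 7.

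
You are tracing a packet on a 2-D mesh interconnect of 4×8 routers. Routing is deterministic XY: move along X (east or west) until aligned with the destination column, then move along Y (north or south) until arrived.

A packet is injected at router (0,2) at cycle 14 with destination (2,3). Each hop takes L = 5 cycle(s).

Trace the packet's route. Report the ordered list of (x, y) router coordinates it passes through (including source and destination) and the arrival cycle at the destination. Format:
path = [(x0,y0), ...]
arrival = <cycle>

path = [(0,2), (1,2), (2,2), (2,3)]
arrival = 29

t=14: at (0,2)
t=19: at (1,2) after E
t=24: at (2,2) after E
t=29: at (2,3) after N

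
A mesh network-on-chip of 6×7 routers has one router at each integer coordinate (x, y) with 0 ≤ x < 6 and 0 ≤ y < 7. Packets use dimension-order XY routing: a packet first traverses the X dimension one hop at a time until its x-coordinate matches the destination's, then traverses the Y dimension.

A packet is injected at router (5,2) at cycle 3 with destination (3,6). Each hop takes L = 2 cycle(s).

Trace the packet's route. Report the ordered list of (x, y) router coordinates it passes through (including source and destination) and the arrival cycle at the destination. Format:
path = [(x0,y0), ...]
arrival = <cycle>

[0] x=5 y=2 t=3
[1] x=4 y=2 t=5 →W
[2] x=3 y=2 t=7 →W
[3] x=3 y=3 t=9 →N
[4] x=3 y=4 t=11 →N
[5] x=3 y=5 t=13 →N
[6] x=3 y=6 t=15 →N

path = [(5,2), (4,2), (3,2), (3,3), (3,4), (3,5), (3,6)]
arrival = 15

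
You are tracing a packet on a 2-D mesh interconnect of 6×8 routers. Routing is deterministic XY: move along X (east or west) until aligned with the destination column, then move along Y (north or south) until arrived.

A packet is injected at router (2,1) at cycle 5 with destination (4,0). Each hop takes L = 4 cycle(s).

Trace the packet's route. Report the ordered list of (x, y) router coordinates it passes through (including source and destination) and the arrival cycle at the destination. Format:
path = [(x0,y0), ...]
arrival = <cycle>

#0 — 2,1 | c5
#1 — 3,1 | c9 | E
#2 — 4,1 | c13 | E
#3 — 4,0 | c17 | S

path = [(2,1), (3,1), (4,1), (4,0)]
arrival = 17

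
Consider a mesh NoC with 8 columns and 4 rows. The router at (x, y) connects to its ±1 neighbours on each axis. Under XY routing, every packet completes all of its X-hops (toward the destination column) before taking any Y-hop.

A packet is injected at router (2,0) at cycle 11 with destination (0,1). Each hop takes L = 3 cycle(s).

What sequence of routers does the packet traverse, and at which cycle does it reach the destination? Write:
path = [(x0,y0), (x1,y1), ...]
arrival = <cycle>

path = [(2,0), (1,0), (0,0), (0,1)]
arrival = 20

t=11: at (2,0)
t=14: at (1,0) after W
t=17: at (0,0) after W
t=20: at (0,1) after N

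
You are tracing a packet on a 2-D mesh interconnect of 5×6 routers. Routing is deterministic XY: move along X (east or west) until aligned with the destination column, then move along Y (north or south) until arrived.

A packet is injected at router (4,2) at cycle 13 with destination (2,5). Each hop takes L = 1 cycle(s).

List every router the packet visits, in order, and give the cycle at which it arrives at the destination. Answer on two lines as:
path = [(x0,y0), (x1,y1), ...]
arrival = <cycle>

t=13: at (4,2)
t=14: at (3,2) after W
t=15: at (2,2) after W
t=16: at (2,3) after N
t=17: at (2,4) after N
t=18: at (2,5) after N

path = [(4,2), (3,2), (2,2), (2,3), (2,4), (2,5)]
arrival = 18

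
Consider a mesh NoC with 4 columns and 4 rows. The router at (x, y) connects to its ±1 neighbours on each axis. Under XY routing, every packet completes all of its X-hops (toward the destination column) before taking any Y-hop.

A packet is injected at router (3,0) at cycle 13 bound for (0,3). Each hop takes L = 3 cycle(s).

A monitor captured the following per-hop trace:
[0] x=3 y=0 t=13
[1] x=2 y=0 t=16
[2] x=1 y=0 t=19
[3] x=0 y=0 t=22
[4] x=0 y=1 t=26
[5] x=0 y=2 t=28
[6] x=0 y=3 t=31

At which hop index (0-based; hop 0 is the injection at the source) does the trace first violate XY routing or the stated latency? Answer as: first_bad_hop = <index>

first_bad_hop = 4

check 1→ d=(-1,0) cyc+3: ok
check 2→ d=(-1,0) cyc+3: ok
check 3→ d=(-1,0) cyc+3: ok
check 4→ d=(0,1) cyc+4: BAD: Δcyc=4≠L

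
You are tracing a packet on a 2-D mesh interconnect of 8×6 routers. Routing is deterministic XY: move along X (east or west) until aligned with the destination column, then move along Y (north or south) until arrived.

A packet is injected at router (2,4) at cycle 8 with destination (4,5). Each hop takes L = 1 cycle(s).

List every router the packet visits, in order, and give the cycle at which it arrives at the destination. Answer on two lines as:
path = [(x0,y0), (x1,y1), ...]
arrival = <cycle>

#0 — 2,4 | c8
#1 — 3,4 | c9 | E
#2 — 4,4 | c10 | E
#3 — 4,5 | c11 | N

path = [(2,4), (3,4), (4,4), (4,5)]
arrival = 11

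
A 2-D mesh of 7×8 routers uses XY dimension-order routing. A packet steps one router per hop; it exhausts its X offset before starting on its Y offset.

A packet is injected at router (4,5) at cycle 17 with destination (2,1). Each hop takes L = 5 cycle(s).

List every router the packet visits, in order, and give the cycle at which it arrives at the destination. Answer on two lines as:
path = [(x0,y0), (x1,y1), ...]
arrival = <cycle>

path = [(4,5), (3,5), (2,5), (2,4), (2,3), (2,2), (2,1)]
arrival = 47

hop 0: (4,5) @ cyc 17
hop 1: (3,5) @ cyc 22  [W]
hop 2: (2,5) @ cyc 27  [W]
hop 3: (2,4) @ cyc 32  [S]
hop 4: (2,3) @ cyc 37  [S]
hop 5: (2,2) @ cyc 42  [S]
hop 6: (2,1) @ cyc 47  [S]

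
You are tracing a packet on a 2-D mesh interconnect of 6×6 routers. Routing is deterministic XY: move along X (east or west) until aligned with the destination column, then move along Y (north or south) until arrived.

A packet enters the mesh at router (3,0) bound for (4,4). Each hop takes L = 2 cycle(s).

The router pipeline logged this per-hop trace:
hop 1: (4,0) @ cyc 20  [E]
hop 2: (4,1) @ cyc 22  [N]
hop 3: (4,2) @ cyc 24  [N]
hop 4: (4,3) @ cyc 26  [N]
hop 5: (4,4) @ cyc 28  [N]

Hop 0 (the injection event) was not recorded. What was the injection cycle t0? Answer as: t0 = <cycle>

cyc[1] = 20 and cyc[k] = t0 + k·L for every k.
So t0 = 20 − 1·2 = 18.

t0 = 18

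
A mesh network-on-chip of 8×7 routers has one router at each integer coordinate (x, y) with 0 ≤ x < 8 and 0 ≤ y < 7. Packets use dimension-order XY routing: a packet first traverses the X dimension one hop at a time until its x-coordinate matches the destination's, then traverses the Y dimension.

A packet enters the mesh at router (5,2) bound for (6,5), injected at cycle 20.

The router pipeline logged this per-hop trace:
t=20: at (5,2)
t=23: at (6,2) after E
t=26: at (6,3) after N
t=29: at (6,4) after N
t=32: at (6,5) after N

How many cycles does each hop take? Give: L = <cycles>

L = 3

Δcyc across hop 0→1: 23 − 20 = 3.
Per-hop latency L = Δcyc = 3.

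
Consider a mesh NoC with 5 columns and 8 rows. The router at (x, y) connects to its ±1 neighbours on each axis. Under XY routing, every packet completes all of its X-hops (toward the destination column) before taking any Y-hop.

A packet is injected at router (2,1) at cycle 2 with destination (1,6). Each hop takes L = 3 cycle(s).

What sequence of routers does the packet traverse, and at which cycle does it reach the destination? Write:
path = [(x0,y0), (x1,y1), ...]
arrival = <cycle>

path = [(2,1), (1,1), (1,2), (1,3), (1,4), (1,5), (1,6)]
arrival = 20

#0 — 2,1 | c2
#1 — 1,1 | c5 | W
#2 — 1,2 | c8 | N
#3 — 1,3 | c11 | N
#4 — 1,4 | c14 | N
#5 — 1,5 | c17 | N
#6 — 1,6 | c20 | N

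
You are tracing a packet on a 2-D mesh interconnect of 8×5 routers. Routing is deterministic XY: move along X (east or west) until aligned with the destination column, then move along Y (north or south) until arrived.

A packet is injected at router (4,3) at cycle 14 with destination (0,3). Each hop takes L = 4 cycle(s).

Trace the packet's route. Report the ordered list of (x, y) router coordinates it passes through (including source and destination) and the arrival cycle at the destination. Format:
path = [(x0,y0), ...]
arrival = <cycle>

#0 — 4,3 | c14
#1 — 3,3 | c18 | W
#2 — 2,3 | c22 | W
#3 — 1,3 | c26 | W
#4 — 0,3 | c30 | W

path = [(4,3), (3,3), (2,3), (1,3), (0,3)]
arrival = 30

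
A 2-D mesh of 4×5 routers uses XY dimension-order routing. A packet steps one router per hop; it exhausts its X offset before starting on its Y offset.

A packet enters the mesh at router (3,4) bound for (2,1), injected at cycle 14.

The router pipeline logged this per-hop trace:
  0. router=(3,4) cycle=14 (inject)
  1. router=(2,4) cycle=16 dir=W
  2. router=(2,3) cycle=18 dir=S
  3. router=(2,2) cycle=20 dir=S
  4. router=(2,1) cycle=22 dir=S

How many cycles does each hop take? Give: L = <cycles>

L = 2

From hop 0 (14) to hop 1 (16): +2 cycles.
One hop costs L cycles, so L = 2.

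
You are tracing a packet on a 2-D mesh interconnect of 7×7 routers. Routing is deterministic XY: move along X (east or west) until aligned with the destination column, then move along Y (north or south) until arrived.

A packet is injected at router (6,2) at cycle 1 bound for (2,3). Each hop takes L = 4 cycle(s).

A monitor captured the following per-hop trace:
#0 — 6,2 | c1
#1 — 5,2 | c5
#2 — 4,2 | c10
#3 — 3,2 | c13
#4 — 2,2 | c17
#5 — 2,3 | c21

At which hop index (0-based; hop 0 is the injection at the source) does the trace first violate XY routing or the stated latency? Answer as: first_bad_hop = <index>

check 1→ d=(-1,0) cyc+4: ok
check 2→ d=(-1,0) cyc+5: BAD: Δcyc=5≠L

first_bad_hop = 2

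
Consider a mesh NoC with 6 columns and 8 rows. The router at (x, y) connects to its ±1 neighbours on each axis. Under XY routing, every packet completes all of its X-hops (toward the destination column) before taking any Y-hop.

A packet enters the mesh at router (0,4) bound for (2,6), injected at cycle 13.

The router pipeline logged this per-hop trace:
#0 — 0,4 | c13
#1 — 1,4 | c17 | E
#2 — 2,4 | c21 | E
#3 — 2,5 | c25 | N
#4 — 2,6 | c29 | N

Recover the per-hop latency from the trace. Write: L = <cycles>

cyc[1] − cyc[0] = 17 − 13 = 4.
One hop costs L cycles, so L = 4.

L = 4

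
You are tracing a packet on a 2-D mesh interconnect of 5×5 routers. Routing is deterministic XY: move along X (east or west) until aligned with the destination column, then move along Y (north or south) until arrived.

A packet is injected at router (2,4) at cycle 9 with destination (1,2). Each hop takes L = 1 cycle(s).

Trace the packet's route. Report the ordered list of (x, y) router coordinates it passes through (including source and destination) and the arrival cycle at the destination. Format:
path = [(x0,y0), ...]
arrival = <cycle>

[0] x=2 y=4 t=9
[1] x=1 y=4 t=10 →W
[2] x=1 y=3 t=11 →S
[3] x=1 y=2 t=12 →S

path = [(2,4), (1,4), (1,3), (1,2)]
arrival = 12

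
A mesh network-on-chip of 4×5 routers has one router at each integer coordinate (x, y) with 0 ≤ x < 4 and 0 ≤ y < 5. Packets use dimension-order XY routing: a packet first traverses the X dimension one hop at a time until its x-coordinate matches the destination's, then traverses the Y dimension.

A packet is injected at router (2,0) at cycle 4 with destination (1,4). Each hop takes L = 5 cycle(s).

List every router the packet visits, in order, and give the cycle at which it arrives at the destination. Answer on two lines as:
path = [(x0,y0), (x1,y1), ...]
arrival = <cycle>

t=4: at (2,0)
t=9: at (1,0) after W
t=14: at (1,1) after N
t=19: at (1,2) after N
t=24: at (1,3) after N
t=29: at (1,4) after N

path = [(2,0), (1,0), (1,1), (1,2), (1,3), (1,4)]
arrival = 29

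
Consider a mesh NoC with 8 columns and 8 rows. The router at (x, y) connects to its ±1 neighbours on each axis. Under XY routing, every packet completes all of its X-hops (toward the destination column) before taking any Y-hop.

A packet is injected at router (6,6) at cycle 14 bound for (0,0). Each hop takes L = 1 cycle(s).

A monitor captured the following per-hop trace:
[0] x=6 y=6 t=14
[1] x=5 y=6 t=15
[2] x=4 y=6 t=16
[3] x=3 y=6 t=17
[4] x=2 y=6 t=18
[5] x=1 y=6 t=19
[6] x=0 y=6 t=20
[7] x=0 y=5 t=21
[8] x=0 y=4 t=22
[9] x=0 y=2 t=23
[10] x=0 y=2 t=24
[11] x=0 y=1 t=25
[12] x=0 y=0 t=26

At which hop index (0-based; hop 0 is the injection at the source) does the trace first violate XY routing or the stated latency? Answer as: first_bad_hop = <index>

[1] (-1,+0) / 1c ⇒ ok
[2] (-1,+0) / 1c ⇒ ok
[3] (-1,+0) / 1c ⇒ ok
[4] (-1,+0) / 1c ⇒ ok
[5] (-1,+0) / 1c ⇒ ok
[6] (-1,+0) / 1c ⇒ ok
[7] (+0,-1) / 1c ⇒ ok
[8] (+0,-1) / 1c ⇒ ok
[9] (+0,-2) / 1c ⇒ BAD: non-unit step

first_bad_hop = 9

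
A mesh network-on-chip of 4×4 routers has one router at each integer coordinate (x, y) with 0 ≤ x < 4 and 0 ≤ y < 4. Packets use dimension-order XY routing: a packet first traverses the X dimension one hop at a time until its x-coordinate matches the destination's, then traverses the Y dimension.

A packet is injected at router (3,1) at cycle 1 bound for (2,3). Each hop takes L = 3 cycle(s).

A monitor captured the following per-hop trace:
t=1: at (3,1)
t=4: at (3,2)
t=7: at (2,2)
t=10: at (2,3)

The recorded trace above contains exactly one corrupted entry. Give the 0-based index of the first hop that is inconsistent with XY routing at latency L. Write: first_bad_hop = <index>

  1: Δx=+0 Δy=+1 Δt=3 [BAD: Y-move but x=3≠2]

first_bad_hop = 1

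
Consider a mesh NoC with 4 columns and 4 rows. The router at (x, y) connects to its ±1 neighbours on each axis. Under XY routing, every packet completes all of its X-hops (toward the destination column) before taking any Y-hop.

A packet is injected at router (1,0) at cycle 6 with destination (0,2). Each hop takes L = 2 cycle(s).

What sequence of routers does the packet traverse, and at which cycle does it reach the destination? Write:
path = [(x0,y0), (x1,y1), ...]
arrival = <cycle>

path = [(1,0), (0,0), (0,1), (0,2)]
arrival = 12

#0 — 1,0 | c6
#1 — 0,0 | c8 | W
#2 — 0,1 | c10 | N
#3 — 0,2 | c12 | N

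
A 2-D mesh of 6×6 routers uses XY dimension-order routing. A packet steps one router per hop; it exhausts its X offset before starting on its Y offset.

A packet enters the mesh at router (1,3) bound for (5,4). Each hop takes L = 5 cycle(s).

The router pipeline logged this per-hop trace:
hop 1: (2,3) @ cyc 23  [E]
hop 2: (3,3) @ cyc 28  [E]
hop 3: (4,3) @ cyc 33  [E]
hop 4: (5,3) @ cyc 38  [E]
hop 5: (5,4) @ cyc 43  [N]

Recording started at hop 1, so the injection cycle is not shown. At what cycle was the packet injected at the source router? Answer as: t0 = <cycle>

At hop 1 the cycle is 23; in general cyc_k = t0 + kL.
Subtract one hop: t0 = 23 − 5 = 18.

t0 = 18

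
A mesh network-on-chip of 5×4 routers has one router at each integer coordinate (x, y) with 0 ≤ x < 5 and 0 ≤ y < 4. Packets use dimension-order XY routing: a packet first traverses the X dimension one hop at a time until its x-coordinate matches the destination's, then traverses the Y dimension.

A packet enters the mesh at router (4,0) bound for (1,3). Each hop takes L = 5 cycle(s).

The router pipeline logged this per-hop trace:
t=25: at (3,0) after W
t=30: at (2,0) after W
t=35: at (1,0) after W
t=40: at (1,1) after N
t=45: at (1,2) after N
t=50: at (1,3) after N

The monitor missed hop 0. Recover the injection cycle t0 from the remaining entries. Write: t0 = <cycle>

t0 = 20

At hop 1 the cycle is 25; in general cyc_k = t0 + kL.
So t0 = 25 − 1·5 = 20.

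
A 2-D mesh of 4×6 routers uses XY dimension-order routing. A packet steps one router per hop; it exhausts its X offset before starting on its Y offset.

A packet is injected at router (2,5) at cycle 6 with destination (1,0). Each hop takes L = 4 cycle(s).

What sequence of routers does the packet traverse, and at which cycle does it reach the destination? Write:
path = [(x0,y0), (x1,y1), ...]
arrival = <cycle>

path = [(2,5), (1,5), (1,4), (1,3), (1,2), (1,1), (1,0)]
arrival = 30

#0 — 2,5 | c6
#1 — 1,5 | c10 | W
#2 — 1,4 | c14 | S
#3 — 1,3 | c18 | S
#4 — 1,2 | c22 | S
#5 — 1,1 | c26 | S
#6 — 1,0 | c30 | S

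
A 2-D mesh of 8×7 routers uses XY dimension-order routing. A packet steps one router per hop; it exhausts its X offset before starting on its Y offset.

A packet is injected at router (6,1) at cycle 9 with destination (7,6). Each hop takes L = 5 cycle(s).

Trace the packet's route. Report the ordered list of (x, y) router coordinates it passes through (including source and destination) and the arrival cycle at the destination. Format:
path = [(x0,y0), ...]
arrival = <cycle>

path = [(6,1), (7,1), (7,2), (7,3), (7,4), (7,5), (7,6)]
arrival = 39

#0 — 6,1 | c9
#1 — 7,1 | c14 | E
#2 — 7,2 | c19 | N
#3 — 7,3 | c24 | N
#4 — 7,4 | c29 | N
#5 — 7,5 | c34 | N
#6 — 7,6 | c39 | N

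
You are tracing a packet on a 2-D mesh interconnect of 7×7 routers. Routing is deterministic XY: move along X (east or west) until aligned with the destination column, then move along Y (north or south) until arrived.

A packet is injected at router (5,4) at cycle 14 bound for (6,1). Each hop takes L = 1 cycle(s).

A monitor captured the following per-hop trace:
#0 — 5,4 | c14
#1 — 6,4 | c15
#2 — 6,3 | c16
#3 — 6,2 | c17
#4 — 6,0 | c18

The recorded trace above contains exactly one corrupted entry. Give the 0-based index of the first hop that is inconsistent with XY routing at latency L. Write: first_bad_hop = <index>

hop 1: step (+1,+0), +1 cyc — ok
hop 2: step (+0,-1), +1 cyc — ok
hop 3: step (+0,-1), +1 cyc — ok
hop 4: step (+0,-2), +1 cyc — BAD: non-unit step

first_bad_hop = 4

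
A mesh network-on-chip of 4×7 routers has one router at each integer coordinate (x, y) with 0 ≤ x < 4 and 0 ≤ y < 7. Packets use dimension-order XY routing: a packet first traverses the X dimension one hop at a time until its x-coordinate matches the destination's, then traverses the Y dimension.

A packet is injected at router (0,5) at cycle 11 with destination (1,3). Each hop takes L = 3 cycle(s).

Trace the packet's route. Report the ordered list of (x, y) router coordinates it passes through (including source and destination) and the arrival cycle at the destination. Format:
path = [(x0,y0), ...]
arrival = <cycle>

path = [(0,5), (1,5), (1,4), (1,3)]
arrival = 20

  0. router=(0,5) cycle=11 (inject)
  1. router=(1,5) cycle=14 dir=E
  2. router=(1,4) cycle=17 dir=S
  3. router=(1,3) cycle=20 dir=S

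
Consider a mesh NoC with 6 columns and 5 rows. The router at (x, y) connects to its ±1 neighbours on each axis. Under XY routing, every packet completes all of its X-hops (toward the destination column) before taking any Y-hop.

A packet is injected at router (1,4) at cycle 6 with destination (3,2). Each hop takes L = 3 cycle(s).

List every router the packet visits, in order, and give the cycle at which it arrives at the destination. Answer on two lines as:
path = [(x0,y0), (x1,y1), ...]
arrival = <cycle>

path = [(1,4), (2,4), (3,4), (3,3), (3,2)]
arrival = 18

  0. router=(1,4) cycle=6 (inject)
  1. router=(2,4) cycle=9 dir=E
  2. router=(3,4) cycle=12 dir=E
  3. router=(3,3) cycle=15 dir=S
  4. router=(3,2) cycle=18 dir=S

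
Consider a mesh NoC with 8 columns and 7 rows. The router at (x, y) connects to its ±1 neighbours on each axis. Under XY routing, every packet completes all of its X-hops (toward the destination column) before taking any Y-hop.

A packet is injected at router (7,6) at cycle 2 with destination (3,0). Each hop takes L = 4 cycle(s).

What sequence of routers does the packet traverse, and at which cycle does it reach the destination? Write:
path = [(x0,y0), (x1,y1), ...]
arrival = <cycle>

path = [(7,6), (6,6), (5,6), (4,6), (3,6), (3,5), (3,4), (3,3), (3,2), (3,1), (3,0)]
arrival = 42

src (7,6)  cyc=2
W→(6,6)  cyc=6
W→(5,6)  cyc=10
W→(4,6)  cyc=14
W→(3,6)  cyc=18
S→(3,5)  cyc=22
S→(3,4)  cyc=26
S→(3,3)  cyc=30
S→(3,2)  cyc=34
S→(3,1)  cyc=38
S→(3,0)  cyc=42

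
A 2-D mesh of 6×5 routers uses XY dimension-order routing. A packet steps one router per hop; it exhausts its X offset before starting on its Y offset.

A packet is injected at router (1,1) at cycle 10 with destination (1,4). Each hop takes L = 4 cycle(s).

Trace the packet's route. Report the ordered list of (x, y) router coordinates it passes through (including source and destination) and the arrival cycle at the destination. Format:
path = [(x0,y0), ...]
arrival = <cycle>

  0. router=(1,1) cycle=10 (inject)
  1. router=(1,2) cycle=14 dir=N
  2. router=(1,3) cycle=18 dir=N
  3. router=(1,4) cycle=22 dir=N

path = [(1,1), (1,2), (1,3), (1,4)]
arrival = 22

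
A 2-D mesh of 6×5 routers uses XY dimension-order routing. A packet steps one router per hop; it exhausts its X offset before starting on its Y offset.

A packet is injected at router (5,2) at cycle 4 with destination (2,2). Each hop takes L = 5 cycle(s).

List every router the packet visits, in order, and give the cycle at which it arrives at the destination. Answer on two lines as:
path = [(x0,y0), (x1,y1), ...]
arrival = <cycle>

path = [(5,2), (4,2), (3,2), (2,2)]
arrival = 19

src (5,2)  cyc=4
W→(4,2)  cyc=9
W→(3,2)  cyc=14
W→(2,2)  cyc=19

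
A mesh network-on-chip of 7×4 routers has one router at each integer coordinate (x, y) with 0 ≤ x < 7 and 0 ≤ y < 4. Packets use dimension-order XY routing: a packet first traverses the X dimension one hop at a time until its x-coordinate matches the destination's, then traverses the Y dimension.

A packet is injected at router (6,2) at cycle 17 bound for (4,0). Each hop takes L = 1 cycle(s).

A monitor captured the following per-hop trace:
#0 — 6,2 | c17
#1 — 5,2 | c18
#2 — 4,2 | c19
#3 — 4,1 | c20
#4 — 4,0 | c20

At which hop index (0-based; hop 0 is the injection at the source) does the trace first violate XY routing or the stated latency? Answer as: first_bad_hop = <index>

first_bad_hop = 4

check 1→ d=(-1,0) cyc+1: ok
check 2→ d=(-1,0) cyc+1: ok
check 3→ d=(0,-1) cyc+1: ok
check 4→ d=(0,-1) cyc+0: BAD: Δcyc=0≠L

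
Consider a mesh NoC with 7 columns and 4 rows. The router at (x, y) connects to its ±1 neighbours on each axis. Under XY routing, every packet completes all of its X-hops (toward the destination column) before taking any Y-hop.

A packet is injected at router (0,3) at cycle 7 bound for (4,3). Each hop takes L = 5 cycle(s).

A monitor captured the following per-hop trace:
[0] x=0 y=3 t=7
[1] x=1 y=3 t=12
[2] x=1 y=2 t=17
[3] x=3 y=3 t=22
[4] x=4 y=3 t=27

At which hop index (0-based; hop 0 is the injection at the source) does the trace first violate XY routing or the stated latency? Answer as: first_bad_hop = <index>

first_bad_hop = 2

[1] (+1,+0) / 5c ⇒ ok
[2] (+0,-1) / 5c ⇒ BAD: Y-move but x=1≠4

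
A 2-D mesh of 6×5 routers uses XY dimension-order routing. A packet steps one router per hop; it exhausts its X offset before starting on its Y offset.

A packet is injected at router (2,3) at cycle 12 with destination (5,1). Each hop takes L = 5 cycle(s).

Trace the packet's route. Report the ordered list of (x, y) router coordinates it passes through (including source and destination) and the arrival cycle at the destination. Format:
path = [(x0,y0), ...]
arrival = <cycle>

#0 — 2,3 | c12
#1 — 3,3 | c17 | E
#2 — 4,3 | c22 | E
#3 — 5,3 | c27 | E
#4 — 5,2 | c32 | S
#5 — 5,1 | c37 | S

path = [(2,3), (3,3), (4,3), (5,3), (5,2), (5,1)]
arrival = 37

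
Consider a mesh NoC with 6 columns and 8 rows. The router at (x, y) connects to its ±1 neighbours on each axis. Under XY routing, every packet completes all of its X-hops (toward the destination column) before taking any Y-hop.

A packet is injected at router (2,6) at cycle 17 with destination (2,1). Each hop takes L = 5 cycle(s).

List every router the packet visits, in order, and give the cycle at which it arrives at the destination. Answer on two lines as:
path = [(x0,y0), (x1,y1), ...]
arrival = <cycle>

src (2,6)  cyc=17
S→(2,5)  cyc=22
S→(2,4)  cyc=27
S→(2,3)  cyc=32
S→(2,2)  cyc=37
S→(2,1)  cyc=42

path = [(2,6), (2,5), (2,4), (2,3), (2,2), (2,1)]
arrival = 42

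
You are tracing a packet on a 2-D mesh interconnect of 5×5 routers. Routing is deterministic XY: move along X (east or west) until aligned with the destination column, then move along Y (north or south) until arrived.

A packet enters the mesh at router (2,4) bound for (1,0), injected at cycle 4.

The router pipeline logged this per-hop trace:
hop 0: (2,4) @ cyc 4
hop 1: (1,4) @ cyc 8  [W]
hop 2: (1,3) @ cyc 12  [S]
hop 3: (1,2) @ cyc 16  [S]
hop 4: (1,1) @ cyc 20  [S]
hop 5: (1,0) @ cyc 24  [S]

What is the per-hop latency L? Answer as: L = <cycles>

L = 4

Between hops 0 and 1 the cycle counter advances 8 − 4 = 4.
One hop costs L cycles, so L = 4.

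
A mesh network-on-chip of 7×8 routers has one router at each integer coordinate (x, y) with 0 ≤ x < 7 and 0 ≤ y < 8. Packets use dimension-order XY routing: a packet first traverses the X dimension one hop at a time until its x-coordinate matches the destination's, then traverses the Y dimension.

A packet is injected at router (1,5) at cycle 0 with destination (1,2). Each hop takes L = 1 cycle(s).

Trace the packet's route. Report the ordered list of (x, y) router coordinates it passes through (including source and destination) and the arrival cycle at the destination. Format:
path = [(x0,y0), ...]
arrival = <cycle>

path = [(1,5), (1,4), (1,3), (1,2)]
arrival = 3

hop 0: (1,5) @ cyc 0
hop 1: (1,4) @ cyc 1  [S]
hop 2: (1,3) @ cyc 2  [S]
hop 3: (1,2) @ cyc 3  [S]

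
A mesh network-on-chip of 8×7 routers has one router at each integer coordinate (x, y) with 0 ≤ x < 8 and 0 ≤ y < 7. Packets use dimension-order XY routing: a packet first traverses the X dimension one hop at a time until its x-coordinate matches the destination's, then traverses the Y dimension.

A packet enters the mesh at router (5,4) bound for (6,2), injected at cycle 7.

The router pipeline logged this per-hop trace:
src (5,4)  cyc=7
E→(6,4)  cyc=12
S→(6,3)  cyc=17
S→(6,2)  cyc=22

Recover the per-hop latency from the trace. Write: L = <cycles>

cyc[1] − cyc[0] = 12 − 7 = 5.
Each hop adds L, hence L = 5.

L = 5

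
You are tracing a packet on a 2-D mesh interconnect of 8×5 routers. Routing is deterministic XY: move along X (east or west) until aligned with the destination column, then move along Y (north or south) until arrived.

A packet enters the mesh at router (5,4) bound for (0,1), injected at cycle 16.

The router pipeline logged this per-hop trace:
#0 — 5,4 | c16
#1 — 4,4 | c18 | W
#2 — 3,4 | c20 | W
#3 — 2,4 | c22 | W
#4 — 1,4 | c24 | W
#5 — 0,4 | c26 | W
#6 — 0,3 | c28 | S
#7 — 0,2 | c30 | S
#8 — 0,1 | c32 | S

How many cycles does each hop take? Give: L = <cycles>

L = 2

cyc[1] − cyc[0] = 18 − 16 = 2.
Each hop adds L, hence L = 2.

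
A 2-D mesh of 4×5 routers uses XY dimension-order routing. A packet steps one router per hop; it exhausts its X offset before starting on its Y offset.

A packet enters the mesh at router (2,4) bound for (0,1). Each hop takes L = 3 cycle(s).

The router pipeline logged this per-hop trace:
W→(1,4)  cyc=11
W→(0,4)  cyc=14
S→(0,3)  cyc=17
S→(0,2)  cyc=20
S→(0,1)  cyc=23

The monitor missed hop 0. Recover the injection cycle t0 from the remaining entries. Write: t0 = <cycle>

t0 = 8

The first recorded entry is hop 1 at cycle 11.
Subtract one hop: t0 = 11 − 3 = 8.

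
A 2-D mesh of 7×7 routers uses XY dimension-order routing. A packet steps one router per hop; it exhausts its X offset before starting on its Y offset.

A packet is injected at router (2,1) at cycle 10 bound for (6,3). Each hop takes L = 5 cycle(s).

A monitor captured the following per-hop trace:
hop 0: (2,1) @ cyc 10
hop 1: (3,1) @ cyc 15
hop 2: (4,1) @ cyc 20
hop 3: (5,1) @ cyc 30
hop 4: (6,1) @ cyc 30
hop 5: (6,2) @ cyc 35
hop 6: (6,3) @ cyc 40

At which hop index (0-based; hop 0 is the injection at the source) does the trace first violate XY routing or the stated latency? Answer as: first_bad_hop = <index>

first_bad_hop = 3

check 1→ d=(1,0) cyc+5: ok
check 2→ d=(1,0) cyc+5: ok
check 3→ d=(1,0) cyc+10: BAD: Δcyc=10≠L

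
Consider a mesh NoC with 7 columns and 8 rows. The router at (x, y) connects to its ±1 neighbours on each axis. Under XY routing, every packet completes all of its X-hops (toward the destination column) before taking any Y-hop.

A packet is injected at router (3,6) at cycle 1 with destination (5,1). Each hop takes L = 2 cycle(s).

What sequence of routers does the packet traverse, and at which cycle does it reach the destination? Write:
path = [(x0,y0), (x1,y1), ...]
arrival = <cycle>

path = [(3,6), (4,6), (5,6), (5,5), (5,4), (5,3), (5,2), (5,1)]
arrival = 15

#0 — 3,6 | c1
#1 — 4,6 | c3 | E
#2 — 5,6 | c5 | E
#3 — 5,5 | c7 | S
#4 — 5,4 | c9 | S
#5 — 5,3 | c11 | S
#6 — 5,2 | c13 | S
#7 — 5,1 | c15 | S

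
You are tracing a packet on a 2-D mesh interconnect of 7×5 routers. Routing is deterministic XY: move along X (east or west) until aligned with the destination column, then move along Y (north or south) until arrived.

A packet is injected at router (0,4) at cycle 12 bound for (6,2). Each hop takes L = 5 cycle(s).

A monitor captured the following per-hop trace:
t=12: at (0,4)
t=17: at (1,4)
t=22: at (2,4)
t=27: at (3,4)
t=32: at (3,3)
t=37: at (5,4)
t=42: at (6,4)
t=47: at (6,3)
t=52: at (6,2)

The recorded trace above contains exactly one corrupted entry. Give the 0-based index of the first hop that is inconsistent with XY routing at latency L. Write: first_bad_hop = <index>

hop 1: step (+1,+0), +5 cyc — ok
hop 2: step (+1,+0), +5 cyc — ok
hop 3: step (+1,+0), +5 cyc — ok
hop 4: step (+0,-1), +5 cyc — BAD: Y-move but x=3≠6

first_bad_hop = 4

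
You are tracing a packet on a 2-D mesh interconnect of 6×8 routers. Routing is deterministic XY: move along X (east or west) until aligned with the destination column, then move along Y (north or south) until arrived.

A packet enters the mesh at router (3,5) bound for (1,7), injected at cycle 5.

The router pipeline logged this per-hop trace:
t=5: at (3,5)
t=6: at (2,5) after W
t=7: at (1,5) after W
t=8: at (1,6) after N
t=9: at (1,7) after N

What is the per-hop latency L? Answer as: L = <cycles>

L = 1

Δcyc across hop 0→1: 6 − 5 = 1.
Per-hop latency L = Δcyc = 1.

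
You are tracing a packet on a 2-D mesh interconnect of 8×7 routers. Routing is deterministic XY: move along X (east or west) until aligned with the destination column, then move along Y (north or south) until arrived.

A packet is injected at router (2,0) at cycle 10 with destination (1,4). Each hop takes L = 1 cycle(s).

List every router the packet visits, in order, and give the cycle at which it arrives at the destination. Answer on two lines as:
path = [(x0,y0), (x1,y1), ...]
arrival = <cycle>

src (2,0)  cyc=10
W→(1,0)  cyc=11
N→(1,1)  cyc=12
N→(1,2)  cyc=13
N→(1,3)  cyc=14
N→(1,4)  cyc=15

path = [(2,0), (1,0), (1,1), (1,2), (1,3), (1,4)]
arrival = 15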